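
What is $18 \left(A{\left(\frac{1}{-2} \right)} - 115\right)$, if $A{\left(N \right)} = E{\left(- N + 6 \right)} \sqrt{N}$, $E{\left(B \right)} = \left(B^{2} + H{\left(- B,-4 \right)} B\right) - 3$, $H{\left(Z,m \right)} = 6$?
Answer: $-2070 + \frac{2817 i \sqrt{2}}{4} \approx -2070.0 + 995.96 i$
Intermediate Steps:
$E{\left(B \right)} = -3 + B^{2} + 6 B$ ($E{\left(B \right)} = \left(B^{2} + 6 B\right) - 3 = -3 + B^{2} + 6 B$)
$A{\left(N \right)} = \sqrt{N} \left(33 + \left(6 - N\right)^{2} - 6 N\right)$ ($A{\left(N \right)} = \left(-3 + \left(- N + 6\right)^{2} + 6 \left(- N + 6\right)\right) \sqrt{N} = \left(-3 + \left(6 - N\right)^{2} + 6 \left(6 - N\right)\right) \sqrt{N} = \left(-3 + \left(6 - N\right)^{2} - \left(-36 + 6 N\right)\right) \sqrt{N} = \left(33 + \left(6 - N\right)^{2} - 6 N\right) \sqrt{N} = \sqrt{N} \left(33 + \left(6 - N\right)^{2} - 6 N\right)$)
$18 \left(A{\left(\frac{1}{-2} \right)} - 115\right) = 18 \left(\sqrt{\frac{1}{-2}} \left(69 + \left(\frac{1}{-2}\right)^{2} - \frac{18}{-2}\right) - 115\right) = 18 \left(\sqrt{- \frac{1}{2}} \left(69 + \left(- \frac{1}{2}\right)^{2} - -9\right) - 115\right) = 18 \left(\frac{i \sqrt{2}}{2} \left(69 + \frac{1}{4} + 9\right) - 115\right) = 18 \left(\frac{i \sqrt{2}}{2} \cdot \frac{313}{4} - 115\right) = 18 \left(\frac{313 i \sqrt{2}}{8} - 115\right) = 18 \left(-115 + \frac{313 i \sqrt{2}}{8}\right) = -2070 + \frac{2817 i \sqrt{2}}{4}$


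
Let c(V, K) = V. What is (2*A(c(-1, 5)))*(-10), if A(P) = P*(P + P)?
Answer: -40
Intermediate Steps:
A(P) = 2*P² (A(P) = P*(2*P) = 2*P²)
(2*A(c(-1, 5)))*(-10) = (2*(2*(-1)²))*(-10) = (2*(2*1))*(-10) = (2*2)*(-10) = 4*(-10) = -40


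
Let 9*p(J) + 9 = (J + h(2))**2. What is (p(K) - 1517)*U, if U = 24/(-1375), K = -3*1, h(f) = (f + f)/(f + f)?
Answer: 109264/4125 ≈ 26.488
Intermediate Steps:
h(f) = 1 (h(f) = (2*f)/((2*f)) = (2*f)*(1/(2*f)) = 1)
K = -3
p(J) = -1 + (1 + J)**2/9 (p(J) = -1 + (J + 1)**2/9 = -1 + (1 + J)**2/9)
U = -24/1375 (U = 24*(-1/1375) = -24/1375 ≈ -0.017455)
(p(K) - 1517)*U = ((-1 + (1 - 3)**2/9) - 1517)*(-24/1375) = ((-1 + (1/9)*(-2)**2) - 1517)*(-24/1375) = ((-1 + (1/9)*4) - 1517)*(-24/1375) = ((-1 + 4/9) - 1517)*(-24/1375) = (-5/9 - 1517)*(-24/1375) = -13658/9*(-24/1375) = 109264/4125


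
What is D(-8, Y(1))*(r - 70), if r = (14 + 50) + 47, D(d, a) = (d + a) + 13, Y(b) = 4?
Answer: 369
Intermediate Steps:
D(d, a) = 13 + a + d (D(d, a) = (a + d) + 13 = 13 + a + d)
r = 111 (r = 64 + 47 = 111)
D(-8, Y(1))*(r - 70) = (13 + 4 - 8)*(111 - 70) = 9*41 = 369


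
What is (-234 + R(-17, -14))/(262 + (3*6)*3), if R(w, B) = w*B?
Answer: 1/79 ≈ 0.012658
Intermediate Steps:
R(w, B) = B*w
(-234 + R(-17, -14))/(262 + (3*6)*3) = (-234 - 14*(-17))/(262 + (3*6)*3) = (-234 + 238)/(262 + 18*3) = 4/(262 + 54) = 4/316 = 4*(1/316) = 1/79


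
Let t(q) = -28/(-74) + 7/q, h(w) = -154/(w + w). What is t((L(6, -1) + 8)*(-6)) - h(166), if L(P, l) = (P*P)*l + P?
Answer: 362915/405372 ≈ 0.89526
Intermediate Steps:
L(P, l) = P + l*P**2 (L(P, l) = P**2*l + P = l*P**2 + P = P + l*P**2)
h(w) = -77/w (h(w) = -154*1/(2*w) = -77/w)
t(q) = 14/37 + 7/q (t(q) = -28*(-1/74) + 7/q = 14/37 + 7/q)
t((L(6, -1) + 8)*(-6)) - h(166) = (14/37 + 7/(((6*(1 + 6*(-1)) + 8)*(-6)))) - (-77)/166 = (14/37 + 7/(((6*(1 - 6) + 8)*(-6)))) - (-77)/166 = (14/37 + 7/(((6*(-5) + 8)*(-6)))) - 1*(-77/166) = (14/37 + 7/(((-30 + 8)*(-6)))) + 77/166 = (14/37 + 7/((-22*(-6)))) + 77/166 = (14/37 + 7/132) + 77/166 = 2107/4884 + 77/166 = 362915/405372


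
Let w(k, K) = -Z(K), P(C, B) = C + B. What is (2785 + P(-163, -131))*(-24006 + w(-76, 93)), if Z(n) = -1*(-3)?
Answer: -59806419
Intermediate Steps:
Z(n) = 3
P(C, B) = B + C
w(k, K) = -3 (w(k, K) = -1*3 = -3)
(2785 + P(-163, -131))*(-24006 + w(-76, 93)) = (2785 + (-131 - 163))*(-24006 - 3) = (2785 - 294)*(-24009) = 2491*(-24009) = -59806419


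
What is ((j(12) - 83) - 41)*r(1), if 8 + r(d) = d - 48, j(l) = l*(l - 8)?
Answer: 4180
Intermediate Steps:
j(l) = l*(-8 + l)
r(d) = -56 + d (r(d) = -8 + (d - 48) = -8 + (-48 + d) = -56 + d)
((j(12) - 83) - 41)*r(1) = ((12*(-8 + 12) - 83) - 41)*(-56 + 1) = ((12*4 - 83) - 41)*(-55) = ((48 - 83) - 41)*(-55) = (-35 - 41)*(-55) = -76*(-55) = 4180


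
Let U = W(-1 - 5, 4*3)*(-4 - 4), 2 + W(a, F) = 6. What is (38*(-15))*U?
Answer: 18240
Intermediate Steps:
W(a, F) = 4 (W(a, F) = -2 + 6 = 4)
U = -32 (U = 4*(-4 - 4) = 4*(-8) = -32)
(38*(-15))*U = (38*(-15))*(-32) = -570*(-32) = 18240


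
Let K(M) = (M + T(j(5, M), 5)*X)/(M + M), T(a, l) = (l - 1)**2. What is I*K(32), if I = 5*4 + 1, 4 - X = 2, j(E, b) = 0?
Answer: 21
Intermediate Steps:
X = 2 (X = 4 - 1*2 = 4 - 2 = 2)
T(a, l) = (-1 + l)**2
I = 21 (I = 20 + 1 = 21)
K(M) = (32 + M)/(2*M) (K(M) = (M + (-1 + 5)**2*2)/(M + M) = (M + 4**2*2)/((2*M)) = (M + 16*2)*(1/(2*M)) = (M + 32)*(1/(2*M)) = (32 + M)*(1/(2*M)) = (32 + M)/(2*M))
I*K(32) = 21*((1/2)*(32 + 32)/32) = 21*((1/2)*(1/32)*64) = 21*1 = 21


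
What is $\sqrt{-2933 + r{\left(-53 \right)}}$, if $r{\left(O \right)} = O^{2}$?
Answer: $2 i \sqrt{31} \approx 11.136 i$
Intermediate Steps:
$\sqrt{-2933 + r{\left(-53 \right)}} = \sqrt{-2933 + \left(-53\right)^{2}} = \sqrt{-2933 + 2809} = \sqrt{-124} = 2 i \sqrt{31}$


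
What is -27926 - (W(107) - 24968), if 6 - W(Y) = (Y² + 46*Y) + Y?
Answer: 13514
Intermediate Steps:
W(Y) = 6 - Y² - 47*Y (W(Y) = 6 - ((Y² + 46*Y) + Y) = 6 - (Y² + 47*Y) = 6 + (-Y² - 47*Y) = 6 - Y² - 47*Y)
-27926 - (W(107) - 24968) = -27926 - ((6 - 1*107² - 47*107) - 24968) = -27926 - ((6 - 1*11449 - 5029) - 24968) = -27926 - ((6 - 11449 - 5029) - 24968) = -27926 - (-16472 - 24968) = -27926 - 1*(-41440) = -27926 + 41440 = 13514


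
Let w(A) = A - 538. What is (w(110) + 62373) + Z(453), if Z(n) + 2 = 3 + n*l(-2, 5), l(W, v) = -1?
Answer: 61493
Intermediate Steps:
w(A) = -538 + A
Z(n) = 1 - n (Z(n) = -2 + (3 + n*(-1)) = -2 + (3 - n) = 1 - n)
(w(110) + 62373) + Z(453) = ((-538 + 110) + 62373) + (1 - 1*453) = (-428 + 62373) + (1 - 453) = 61945 - 452 = 61493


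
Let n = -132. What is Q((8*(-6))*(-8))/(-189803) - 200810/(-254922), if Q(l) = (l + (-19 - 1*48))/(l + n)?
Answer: 1600788829681/2032168335372 ≈ 0.78772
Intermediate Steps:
Q(l) = (-67 + l)/(-132 + l) (Q(l) = (l + (-19 - 1*48))/(l - 132) = (l + (-19 - 48))/(-132 + l) = (l - 67)/(-132 + l) = (-67 + l)/(-132 + l))
Q((8*(-6))*(-8))/(-189803) - 200810/(-254922) = ((-67 + (8*(-6))*(-8))/(-132 + (8*(-6))*(-8)))/(-189803) - 200810/(-254922) = ((-67 - 48*(-8))/(-132 - 48*(-8)))*(-1/189803) - 200810*(-1/254922) = ((-67 + 384)/(-132 + 384))*(-1/189803) + 100405/127461 = (317/252)*(-1/189803) + 100405/127461 = -317/47830356 + 100405/127461 = 1600788829681/2032168335372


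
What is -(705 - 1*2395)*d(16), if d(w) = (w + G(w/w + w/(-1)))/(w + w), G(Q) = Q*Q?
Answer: 203645/16 ≈ 12728.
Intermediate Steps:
G(Q) = Q²
d(w) = (w + (1 - w)²)/(2*w) (d(w) = (w + (w/w + w/(-1))²)/(w + w) = (w + (1 + w*(-1))²)/((2*w)) = (w + (1 - w)²)*(1/(2*w)) = (w + (1 - w)²)/(2*w))
-(705 - 1*2395)*d(16) = -(705 - 1*2395)*(½)*(16 + (-1 + 16)²)/16 = -(705 - 2395)*(½)*(1/16)*(16 + 15²) = -(-1690)*(½)*(1/16)*(16 + 225) = -(-1690)*(½)*(1/16)*241 = -(-1690)*241/32 = -1*(-203645/16) = 203645/16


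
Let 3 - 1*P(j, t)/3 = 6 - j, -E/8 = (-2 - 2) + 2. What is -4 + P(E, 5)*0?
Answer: -4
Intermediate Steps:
E = 16 (E = -8*((-2 - 2) + 2) = -8*(-4 + 2) = -8*(-2) = 16)
P(j, t) = -9 + 3*j (P(j, t) = 9 - 3*(6 - j) = 9 + (-18 + 3*j) = -9 + 3*j)
-4 + P(E, 5)*0 = -4 + (-9 + 3*16)*0 = -4 + (-9 + 48)*0 = -4 + 39*0 = -4 + 0 = -4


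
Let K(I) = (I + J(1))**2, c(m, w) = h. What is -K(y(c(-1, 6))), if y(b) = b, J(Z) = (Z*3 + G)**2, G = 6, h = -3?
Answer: -6084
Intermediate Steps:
c(m, w) = -3
J(Z) = (6 + 3*Z)**2 (J(Z) = (Z*3 + 6)**2 = (3*Z + 6)**2 = (6 + 3*Z)**2)
K(I) = (81 + I)**2 (K(I) = (I + 9*(2 + 1)**2)**2 = (I + 9*3**2)**2 = (I + 9*9)**2 = (I + 81)**2 = (81 + I)**2)
-K(y(c(-1, 6))) = -(81 - 3)**2 = -1*78**2 = -1*6084 = -6084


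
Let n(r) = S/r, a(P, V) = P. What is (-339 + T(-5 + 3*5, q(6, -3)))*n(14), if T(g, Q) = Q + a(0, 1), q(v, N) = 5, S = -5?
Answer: 835/7 ≈ 119.29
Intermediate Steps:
n(r) = -5/r
T(g, Q) = Q (T(g, Q) = Q + 0 = Q)
(-339 + T(-5 + 3*5, q(6, -3)))*n(14) = (-339 + 5)*(-5/14) = -(-1670)/14 = -334*(-5/14) = 835/7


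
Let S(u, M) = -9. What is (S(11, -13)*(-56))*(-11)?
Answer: -5544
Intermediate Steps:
(S(11, -13)*(-56))*(-11) = -9*(-56)*(-11) = 504*(-11) = -5544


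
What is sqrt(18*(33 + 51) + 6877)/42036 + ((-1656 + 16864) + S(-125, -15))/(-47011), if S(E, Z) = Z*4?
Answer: -15148/47011 + sqrt(8389)/42036 ≈ -0.32004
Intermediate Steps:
S(E, Z) = 4*Z
sqrt(18*(33 + 51) + 6877)/42036 + ((-1656 + 16864) + S(-125, -15))/(-47011) = sqrt(18*(33 + 51) + 6877)/42036 + ((-1656 + 16864) + 4*(-15))/(-47011) = sqrt(18*84 + 6877)*(1/42036) + (15208 - 60)*(-1/47011) = sqrt(1512 + 6877)*(1/42036) + 15148*(-1/47011) = sqrt(8389)*(1/42036) - 15148/47011 = sqrt(8389)/42036 - 15148/47011 = -15148/47011 + sqrt(8389)/42036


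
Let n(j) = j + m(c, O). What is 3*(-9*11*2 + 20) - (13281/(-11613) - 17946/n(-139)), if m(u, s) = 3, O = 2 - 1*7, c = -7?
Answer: -174997199/263228 ≈ -664.81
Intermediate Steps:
O = -5 (O = 2 - 7 = -5)
n(j) = 3 + j (n(j) = j + 3 = 3 + j)
3*(-9*11*2 + 20) - (13281/(-11613) - 17946/n(-139)) = 3*(-9*11*2 + 20) - (13281/(-11613) - 17946/(3 - 139)) = 3*(-99*2 + 20) - (13281*(-1/11613) - 17946/(-136)) = 3*(-198 + 20) - (-4427/3871 - 17946*(-1/136)) = 3*(-178) - (-4427/3871 + 8973/68) = -534 - 1*34433447/263228 = -534 - 34433447/263228 = -174997199/263228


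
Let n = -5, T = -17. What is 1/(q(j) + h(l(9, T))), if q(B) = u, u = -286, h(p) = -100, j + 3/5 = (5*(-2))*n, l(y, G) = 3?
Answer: -1/386 ≈ -0.0025907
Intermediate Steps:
j = 247/5 (j = -⅗ + (5*(-2))*(-5) = -⅗ - 10*(-5) = -⅗ + 50 = 247/5 ≈ 49.400)
q(B) = -286
1/(q(j) + h(l(9, T))) = 1/(-286 - 100) = 1/(-386) = -1/386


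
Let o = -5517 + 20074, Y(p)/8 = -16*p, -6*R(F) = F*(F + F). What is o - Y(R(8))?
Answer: 35479/3 ≈ 11826.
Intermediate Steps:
R(F) = -F**2/3 (R(F) = -F*(F + F)/6 = -F*2*F/6 = -F**2/3)
Y(p) = -128*p (Y(p) = 8*(-16*p) = -128*p)
o = 14557
o - Y(R(8)) = 14557 - (-128)*(-1/3*8**2) = 14557 - (-128)*(-1/3*64) = 14557 - (-128)*(-64)/3 = 14557 - 1*8192/3 = 14557 - 8192/3 = 35479/3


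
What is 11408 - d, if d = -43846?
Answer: 55254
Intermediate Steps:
11408 - d = 11408 - 1*(-43846) = 11408 + 43846 = 55254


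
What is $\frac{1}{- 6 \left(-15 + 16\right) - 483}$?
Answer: $- \frac{1}{489} \approx -0.002045$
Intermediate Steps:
$\frac{1}{- 6 \left(-15 + 16\right) - 483} = \frac{1}{\left(-6\right) 1 - 483} = \frac{1}{-6 - 483} = \frac{1}{-489} = - \frac{1}{489}$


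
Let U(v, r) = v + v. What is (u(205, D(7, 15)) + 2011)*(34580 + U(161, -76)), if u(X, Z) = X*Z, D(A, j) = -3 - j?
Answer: -58600458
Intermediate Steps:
U(v, r) = 2*v
(u(205, D(7, 15)) + 2011)*(34580 + U(161, -76)) = (205*(-3 - 1*15) + 2011)*(34580 + 2*161) = (205*(-3 - 15) + 2011)*(34580 + 322) = (205*(-18) + 2011)*34902 = (-3690 + 2011)*34902 = -1679*34902 = -58600458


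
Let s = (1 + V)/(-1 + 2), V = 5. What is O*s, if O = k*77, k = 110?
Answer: 50820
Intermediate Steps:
s = 6 (s = (1 + 5)/(-1 + 2) = 6/1 = 6*1 = 6)
O = 8470 (O = 110*77 = 8470)
O*s = 8470*6 = 50820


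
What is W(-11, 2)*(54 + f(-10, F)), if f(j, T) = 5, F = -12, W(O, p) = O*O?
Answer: 7139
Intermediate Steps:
W(O, p) = O²
W(-11, 2)*(54 + f(-10, F)) = (-11)²*(54 + 5) = 121*59 = 7139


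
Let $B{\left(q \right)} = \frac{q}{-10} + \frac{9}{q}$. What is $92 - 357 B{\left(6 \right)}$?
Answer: $- \frac{2293}{10} \approx -229.3$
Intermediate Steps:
$B{\left(q \right)} = \frac{9}{q} - \frac{q}{10}$ ($B{\left(q \right)} = q \left(- \frac{1}{10}\right) + \frac{9}{q} = - \frac{q}{10} + \frac{9}{q} = \frac{9}{q} - \frac{q}{10}$)
$92 - 357 B{\left(6 \right)} = 92 - 357 \left(\frac{9}{6} - \frac{3}{5}\right) = 92 - 357 \left(9 \cdot \frac{1}{6} - \frac{3}{5}\right) = 92 - 357 \left(\frac{3}{2} - \frac{3}{5}\right) = 92 - \frac{3213}{10} = - \frac{2293}{10}$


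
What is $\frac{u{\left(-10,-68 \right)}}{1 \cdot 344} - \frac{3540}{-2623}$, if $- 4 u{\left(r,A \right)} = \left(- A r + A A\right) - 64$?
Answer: $- \frac{15425}{10492} \approx -1.4702$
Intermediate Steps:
$u{\left(r,A \right)} = 16 - \frac{A^{2}}{4} + \frac{A r}{4}$ ($u{\left(r,A \right)} = - \frac{\left(- A r + A A\right) - 64}{4} = - \frac{\left(- A r + A^{2}\right) - 64}{4} = - \frac{\left(A^{2} - A r\right) - 64}{4} = - \frac{-64 + A^{2} - A r}{4} = 16 - \frac{A^{2}}{4} + \frac{A r}{4}$)
$\frac{u{\left(-10,-68 \right)}}{1 \cdot 344} - \frac{3540}{-2623} = \frac{16 - \frac{\left(-68\right)^{2}}{4} + \frac{1}{4} \left(-68\right) \left(-10\right)}{1 \cdot 344} - \frac{3540}{-2623} = \frac{16 - 1156 + 170}{344} - - \frac{3540}{2623} = \left(16 - 1156 + 170\right) \frac{1}{344} + \frac{3540}{2623} = \left(-970\right) \frac{1}{344} + \frac{3540}{2623} = - \frac{485}{172} + \frac{3540}{2623} = - \frac{15425}{10492}$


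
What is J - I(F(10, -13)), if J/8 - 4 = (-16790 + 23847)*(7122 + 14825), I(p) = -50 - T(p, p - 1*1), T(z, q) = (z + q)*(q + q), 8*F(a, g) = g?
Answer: 19824638981/16 ≈ 1.2390e+9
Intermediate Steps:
F(a, g) = g/8
T(z, q) = 2*q*(q + z) (T(z, q) = (q + z)*(2*q) = 2*q*(q + z))
I(p) = -50 - 2*(-1 + p)*(-1 + 2*p) (I(p) = -50 - 2*(p - 1*1)*((p - 1*1) + p) = -50 - 2*(p - 1)*((p - 1) + p) = -50 - 2*(-1 + p)*((-1 + p) + p) = -50 - 2*(-1 + p)*(-1 + 2*p))
J = 1239039864 (J = 32 + 8*((-16790 + 23847)*(7122 + 14825)) = 32 + 8*(7057*21947) = 32 + 8*154879979 = 32 + 1239039832 = 1239039864)
J - I(F(10, -13)) = 1239039864 - (-52 - 4*((1/8)*(-13))**2 + 6*((1/8)*(-13))) = 1239039864 - (-52 - 4*(-13/8)**2 + 6*(-13/8)) = 1239039864 - (-52 - 4*169/64 - 39/4) = 1239039864 - (-52 - 169/16 - 39/4) = 1239039864 - 1*(-1157/16) = 1239039864 + 1157/16 = 19824638981/16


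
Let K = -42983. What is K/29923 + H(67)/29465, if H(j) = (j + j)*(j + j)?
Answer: -729196707/881681195 ≈ -0.82705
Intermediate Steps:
H(j) = 4*j**2 (H(j) = (2*j)*(2*j) = 4*j**2)
K/29923 + H(67)/29465 = -42983/29923 + (4*67**2)/29465 = -42983*1/29923 + (4*4489)*(1/29465) = -42983/29923 + 17956*(1/29465) = -42983/29923 + 17956/29465 = -729196707/881681195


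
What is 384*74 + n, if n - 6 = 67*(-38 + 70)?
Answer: 30566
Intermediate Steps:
n = 2150 (n = 6 + 67*(-38 + 70) = 6 + 67*32 = 6 + 2144 = 2150)
384*74 + n = 384*74 + 2150 = 28416 + 2150 = 30566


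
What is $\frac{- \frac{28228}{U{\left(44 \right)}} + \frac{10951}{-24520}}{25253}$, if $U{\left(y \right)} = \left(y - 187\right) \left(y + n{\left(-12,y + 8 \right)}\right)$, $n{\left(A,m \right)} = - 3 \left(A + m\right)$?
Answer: $- \frac{202791507}{1682376072520} \approx -0.00012054$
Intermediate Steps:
$n{\left(A,m \right)} = - 3 A - 3 m$
$U{\left(y \right)} = \left(-187 + y\right) \left(12 - 2 y\right)$ ($U{\left(y \right)} = \left(y - 187\right) \left(y - \left(-36 + 3 \left(y + 8\right)\right)\right) = \left(-187 + y\right) \left(y - \left(-36 + 3 \left(8 + y\right)\right)\right) = \left(-187 + y\right) \left(y + \left(36 - \left(24 + 3 y\right)\right)\right) = \left(-187 + y\right) \left(y - \left(-12 + 3 y\right)\right) = \left(-187 + y\right) \left(12 - 2 y\right)$)
$\frac{- \frac{28228}{U{\left(44 \right)}} + \frac{10951}{-24520}}{25253} = \frac{- \frac{28228}{-2244 - 2 \cdot 44^{2} + 386 \cdot 44} + \frac{10951}{-24520}}{25253} = \left(- \frac{28228}{-2244 - 3872 + 16984} + 10951 \left(- \frac{1}{24520}\right)\right) \frac{1}{25253} = \left(- \frac{28228}{-2244 - 3872 + 16984} - \frac{10951}{24520}\right) \frac{1}{25253} = \left(- \frac{28228}{10868} - \frac{10951}{24520}\right) \frac{1}{25253} = \left(\left(-28228\right) \frac{1}{10868} - \frac{10951}{24520}\right) \frac{1}{25253} = \left(- \frac{7057}{2717} - \frac{10951}{24520}\right) \frac{1}{25253} = \left(- \frac{202791507}{66620840}\right) \frac{1}{25253} = - \frac{202791507}{1682376072520}$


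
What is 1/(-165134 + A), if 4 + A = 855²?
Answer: 1/565887 ≈ 1.7671e-6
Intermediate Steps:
A = 731021 (A = -4 + 855² = -4 + 731025 = 731021)
1/(-165134 + A) = 1/(-165134 + 731021) = 1/565887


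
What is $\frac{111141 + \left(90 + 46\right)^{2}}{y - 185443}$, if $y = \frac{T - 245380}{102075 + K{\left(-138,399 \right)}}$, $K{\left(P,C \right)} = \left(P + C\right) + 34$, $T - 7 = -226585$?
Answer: $- \frac{6635469845}{9492135934} \approx -0.69905$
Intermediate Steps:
$T = -226578$ ($T = 7 - 226585 = -226578$)
$K{\left(P,C \right)} = 34 + C + P$ ($K{\left(P,C \right)} = \left(C + P\right) + 34 = 34 + C + P$)
$y = - \frac{235979}{51185}$ ($y = \frac{-226578 - 245380}{102075 + \left(34 + 399 - 138\right)} = - \frac{471958}{102075 + 295} = - \frac{471958}{102370} = \left(-471958\right) \frac{1}{102370} = - \frac{235979}{51185} \approx -4.6103$)
$\frac{111141 + \left(90 + 46\right)^{2}}{y - 185443} = \frac{111141 + \left(90 + 46\right)^{2}}{- \frac{235979}{51185} - 185443} = \frac{111141 + 136^{2}}{- \frac{9492135934}{51185}} = \left(111141 + 18496\right) \left(- \frac{51185}{9492135934}\right) = 129637 \left(- \frac{51185}{9492135934}\right) = - \frac{6635469845}{9492135934}$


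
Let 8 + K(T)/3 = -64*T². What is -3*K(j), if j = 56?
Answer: 1806408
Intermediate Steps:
K(T) = -24 - 192*T² (K(T) = -24 + 3*(-64*T²) = -24 - 192*T²)
-3*K(j) = -3*(-24 - 192*56²) = -3*(-24 - 192*3136) = -3*(-24 - 602112) = -3*(-602136) = 1806408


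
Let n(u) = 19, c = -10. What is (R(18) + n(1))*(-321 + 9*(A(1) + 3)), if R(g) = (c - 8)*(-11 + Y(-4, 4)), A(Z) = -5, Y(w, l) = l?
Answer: -49155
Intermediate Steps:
R(g) = 126 (R(g) = (-10 - 8)*(-11 + 4) = -18*(-7) = 126)
(R(18) + n(1))*(-321 + 9*(A(1) + 3)) = (126 + 19)*(-321 + 9*(-5 + 3)) = 145*(-321 + 9*(-2)) = 145*(-321 - 18) = 145*(-339) = -49155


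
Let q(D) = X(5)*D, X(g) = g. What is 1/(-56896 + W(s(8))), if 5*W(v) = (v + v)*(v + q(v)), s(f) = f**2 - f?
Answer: -5/246848 ≈ -2.0255e-5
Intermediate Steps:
q(D) = 5*D
W(v) = 12*v**2/5 (W(v) = ((v + v)*(v + 5*v))/5 = ((2*v)*(6*v))/5 = (12*v**2)/5 = 12*v**2/5)
1/(-56896 + W(s(8))) = 1/(-56896 + 12*(8*(-1 + 8))**2/5) = 1/(-56896 + 12*(8*7)**2/5) = 1/(-56896 + (12/5)*56**2) = 1/(-56896 + (12/5)*3136) = 1/(-56896 + 37632/5) = 1/(-246848/5) = -5/246848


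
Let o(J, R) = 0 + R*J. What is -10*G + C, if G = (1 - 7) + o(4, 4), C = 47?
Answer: -53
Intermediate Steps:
o(J, R) = J*R (o(J, R) = 0 + J*R = J*R)
G = 10 (G = (1 - 7) + 4*4 = -6 + 16 = 10)
-10*G + C = -10*10 + 47 = -100 + 47 = -53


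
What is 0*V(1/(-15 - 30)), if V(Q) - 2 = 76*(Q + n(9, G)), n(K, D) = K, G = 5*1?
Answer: 0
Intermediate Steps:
G = 5
V(Q) = 686 + 76*Q (V(Q) = 2 + 76*(Q + 9) = 2 + 76*(9 + Q) = 2 + (684 + 76*Q) = 686 + 76*Q)
0*V(1/(-15 - 30)) = 0*(686 + 76/(-15 - 30)) = 0*(686 + 76/(-45)) = 0*(686 + 76*(-1/45)) = 0*(686 - 76/45) = 0*(30794/45) = 0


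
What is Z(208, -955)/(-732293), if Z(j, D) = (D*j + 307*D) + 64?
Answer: 491761/732293 ≈ 0.67154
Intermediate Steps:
Z(j, D) = 64 + 307*D + D*j (Z(j, D) = (307*D + D*j) + 64 = 64 + 307*D + D*j)
Z(208, -955)/(-732293) = (64 + 307*(-955) - 955*208)/(-732293) = (64 - 293185 - 198640)*(-1/732293) = -491761*(-1/732293) = 491761/732293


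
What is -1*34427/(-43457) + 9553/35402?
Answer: 1633929375/1538464714 ≈ 1.0621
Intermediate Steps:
-1*34427/(-43457) + 9553/35402 = -34427*(-1/43457) + 9553*(1/35402) = 34427/43457 + 9553/35402 = 1633929375/1538464714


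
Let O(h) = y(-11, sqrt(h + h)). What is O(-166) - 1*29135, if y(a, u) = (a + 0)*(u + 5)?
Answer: -29190 - 22*I*sqrt(83) ≈ -29190.0 - 200.43*I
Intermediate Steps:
y(a, u) = a*(5 + u)
O(h) = -55 - 11*sqrt(2)*sqrt(h) (O(h) = -11*(5 + sqrt(h + h)) = -11*(5 + sqrt(2*h)) = -11*(5 + sqrt(2)*sqrt(h)) = -55 - 11*sqrt(2)*sqrt(h))
O(-166) - 1*29135 = (-55 - 11*sqrt(2)*sqrt(-166)) - 1*29135 = (-55 - 11*sqrt(2)*I*sqrt(166)) - 29135 = (-55 - 22*I*sqrt(83)) - 29135 = -29190 - 22*I*sqrt(83)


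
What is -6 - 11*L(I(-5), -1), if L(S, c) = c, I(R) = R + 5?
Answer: 5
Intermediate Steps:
I(R) = 5 + R
-6 - 11*L(I(-5), -1) = -6 - 11*(-1) = -6 + 11 = 5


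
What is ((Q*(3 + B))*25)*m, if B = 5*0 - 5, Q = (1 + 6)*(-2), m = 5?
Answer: 3500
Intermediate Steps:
Q = -14 (Q = 7*(-2) = -14)
B = -5 (B = 0 - 5 = -5)
((Q*(3 + B))*25)*m = (-14*(3 - 5)*25)*5 = (-14*(-2)*25)*5 = (28*25)*5 = 700*5 = 3500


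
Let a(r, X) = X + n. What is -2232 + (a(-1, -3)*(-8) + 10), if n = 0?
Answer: -2198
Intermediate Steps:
a(r, X) = X (a(r, X) = X + 0 = X)
-2232 + (a(-1, -3)*(-8) + 10) = -2232 + (-3*(-8) + 10) = -2232 + (24 + 10) = -2232 + 34 = -2198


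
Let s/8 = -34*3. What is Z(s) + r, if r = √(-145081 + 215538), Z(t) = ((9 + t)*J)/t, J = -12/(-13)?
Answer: 807/884 + √70457 ≈ 266.35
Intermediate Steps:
s = -816 (s = 8*(-34*3) = 8*(-102) = -816)
J = 12/13 (J = -12*(-1/13) = 12/13 ≈ 0.92308)
Z(t) = (108/13 + 12*t/13)/t (Z(t) = ((9 + t)*(12/13))/t = (108/13 + 12*t/13)/t)
r = √70457 ≈ 265.44
Z(s) + r = (12/13)*(9 - 816)/(-816) + √70457 = (12/13)*(-1/816)*(-807) + √70457 = 807/884 + √70457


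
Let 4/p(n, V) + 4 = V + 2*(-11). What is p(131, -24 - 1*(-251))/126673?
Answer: 4/25461273 ≈ 1.5710e-7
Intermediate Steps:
p(n, V) = 4/(-26 + V) (p(n, V) = 4/(-4 + (V + 2*(-11))) = 4/(-4 + (V - 22)) = 4/(-4 + (-22 + V)) = 4/(-26 + V))
p(131, -24 - 1*(-251))/126673 = (4/(-26 + (-24 - 1*(-251))))/126673 = (4/(-26 + (-24 + 251)))*(1/126673) = (4/(-26 + 227))*(1/126673) = (4/201)*(1/126673) = 4/25461273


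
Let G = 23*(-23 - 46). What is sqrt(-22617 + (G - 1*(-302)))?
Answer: I*sqrt(23902) ≈ 154.6*I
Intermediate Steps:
G = -1587 (G = 23*(-69) = -1587)
sqrt(-22617 + (G - 1*(-302))) = sqrt(-22617 + (-1587 - 1*(-302))) = sqrt(-22617 + (-1587 + 302)) = sqrt(-22617 - 1285) = sqrt(-23902) = I*sqrt(23902)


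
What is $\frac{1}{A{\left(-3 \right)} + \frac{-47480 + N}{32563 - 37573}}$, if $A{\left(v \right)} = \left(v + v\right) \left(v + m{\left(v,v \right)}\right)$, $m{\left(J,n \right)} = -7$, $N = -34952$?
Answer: $\frac{2505}{191516} \approx 0.01308$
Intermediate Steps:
$A{\left(v \right)} = 2 v \left(-7 + v\right)$ ($A{\left(v \right)} = \left(v + v\right) \left(v - 7\right) = 2 v \left(-7 + v\right)$)
$\frac{1}{A{\left(-3 \right)} + \frac{-47480 + N}{32563 - 37573}} = \frac{1}{2 \left(-3\right) \left(-7 - 3\right) + \frac{-47480 - 34952}{32563 - 37573}} = \frac{1}{2 \left(-3\right) \left(-10\right) - \frac{82432}{-5010}} = \frac{1}{60 - - \frac{41216}{2505}} = \frac{1}{60 + \frac{41216}{2505}} = \frac{1}{\frac{191516}{2505}} = \frac{2505}{191516}$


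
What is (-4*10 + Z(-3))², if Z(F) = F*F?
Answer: 961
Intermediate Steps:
Z(F) = F²
(-4*10 + Z(-3))² = (-4*10 + (-3)²)² = (-40 + 9)² = (-31)² = 961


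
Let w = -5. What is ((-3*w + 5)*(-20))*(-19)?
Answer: 7600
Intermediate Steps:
((-3*w + 5)*(-20))*(-19) = ((-3*(-5) + 5)*(-20))*(-19) = ((15 + 5)*(-20))*(-19) = (20*(-20))*(-19) = -400*(-19) = 7600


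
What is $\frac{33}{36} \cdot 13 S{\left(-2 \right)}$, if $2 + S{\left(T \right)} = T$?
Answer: $- \frac{143}{3} \approx -47.667$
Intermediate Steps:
$S{\left(T \right)} = -2 + T$
$\frac{33}{36} \cdot 13 S{\left(-2 \right)} = \frac{33}{36} \cdot 13 \left(-2 - 2\right) = 33 \cdot \frac{1}{36} \cdot 13 \left(-4\right) = \frac{11}{12} \cdot 13 \left(-4\right) = \frac{143}{12} \left(-4\right) = - \frac{143}{3}$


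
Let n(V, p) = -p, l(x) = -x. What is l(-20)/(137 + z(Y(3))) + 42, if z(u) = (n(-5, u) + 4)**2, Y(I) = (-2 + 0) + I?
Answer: 3076/73 ≈ 42.137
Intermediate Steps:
Y(I) = -2 + I
z(u) = (4 - u)**2 (z(u) = (-u + 4)**2 = (4 - u)**2)
l(-20)/(137 + z(Y(3))) + 42 = (-1*(-20))/(137 + (-4 + (-2 + 3))**2) + 42 = 20/(137 + (-4 + 1)**2) + 42 = 20/(137 + (-3)**2) + 42 = 20/(137 + 9) + 42 = 20/146 + 42 = (1/146)*20 + 42 = 10/73 + 42 = 3076/73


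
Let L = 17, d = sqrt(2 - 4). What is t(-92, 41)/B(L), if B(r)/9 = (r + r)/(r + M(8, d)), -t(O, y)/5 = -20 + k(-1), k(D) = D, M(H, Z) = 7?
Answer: 140/17 ≈ 8.2353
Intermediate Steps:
d = I*sqrt(2) (d = sqrt(-2) = I*sqrt(2) ≈ 1.4142*I)
t(O, y) = 105 (t(O, y) = -5*(-20 - 1) = -5*(-21) = 105)
B(r) = 18*r/(7 + r) (B(r) = 9*((r + r)/(r + 7)) = 9*((2*r)/(7 + r)) = 9*(2*r/(7 + r)) = 18*r/(7 + r))
t(-92, 41)/B(L) = 105/((18*17/(7 + 17))) = 105/((18*17/24)) = 105/((18*17*(1/24))) = 105/(51/4) = 105*(4/51) = 140/17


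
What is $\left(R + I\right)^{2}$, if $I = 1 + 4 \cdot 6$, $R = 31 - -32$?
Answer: $7744$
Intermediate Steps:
$R = 63$ ($R = 31 + 32 = 63$)
$I = 25$ ($I = 1 + 24 = 25$)
$\left(R + I\right)^{2} = \left(63 + 25\right)^{2} = 88^{2} = 7744$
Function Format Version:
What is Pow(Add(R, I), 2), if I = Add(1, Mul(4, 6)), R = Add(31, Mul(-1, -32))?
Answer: 7744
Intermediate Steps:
R = 63 (R = Add(31, 32) = 63)
I = 25 (I = Add(1, 24) = 25)
Pow(Add(R, I), 2) = Pow(Add(63, 25), 2) = Pow(88, 2) = 7744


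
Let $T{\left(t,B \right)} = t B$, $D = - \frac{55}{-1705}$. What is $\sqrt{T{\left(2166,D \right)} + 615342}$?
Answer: $\frac{18 \sqrt{1825342}}{31} \approx 784.48$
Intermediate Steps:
$D = \frac{1}{31}$ ($D = \left(-55\right) \left(- \frac{1}{1705}\right) = \frac{1}{31} \approx 0.032258$)
$T{\left(t,B \right)} = B t$
$\sqrt{T{\left(2166,D \right)} + 615342} = \sqrt{\frac{1}{31} \cdot 2166 + 615342} = \sqrt{\frac{2166}{31} + 615342} = \sqrt{\frac{19077768}{31}} = \frac{18 \sqrt{1825342}}{31}$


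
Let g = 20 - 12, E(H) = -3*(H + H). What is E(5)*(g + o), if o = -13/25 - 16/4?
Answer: -522/5 ≈ -104.40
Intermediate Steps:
E(H) = -6*H
o = -113/25 (o = -13*1/25 - 16*¼ = -13/25 - 4 = -113/25 ≈ -4.5200)
g = 8
E(5)*(g + o) = (-6*5)*(8 - 113/25) = -30*87/25 = -522/5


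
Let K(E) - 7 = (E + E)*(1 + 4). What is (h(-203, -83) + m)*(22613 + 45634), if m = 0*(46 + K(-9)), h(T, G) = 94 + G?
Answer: 750717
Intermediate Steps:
K(E) = 7 + 10*E (K(E) = 7 + (E + E)*(1 + 4) = 7 + (2*E)*5 = 7 + 10*E)
m = 0 (m = 0*(46 + (7 + 10*(-9))) = 0*(46 + (7 - 90)) = 0*(46 - 83) = 0*(-37) = 0)
(h(-203, -83) + m)*(22613 + 45634) = ((94 - 83) + 0)*(22613 + 45634) = (11 + 0)*68247 = 11*68247 = 750717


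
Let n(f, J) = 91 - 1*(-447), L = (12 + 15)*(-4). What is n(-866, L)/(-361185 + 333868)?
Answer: -538/27317 ≈ -0.019695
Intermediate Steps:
L = -108 (L = 27*(-4) = -108)
n(f, J) = 538 (n(f, J) = 91 + 447 = 538)
n(-866, L)/(-361185 + 333868) = 538/(-361185 + 333868) = 538/(-27317) = 538*(-1/27317) = -538/27317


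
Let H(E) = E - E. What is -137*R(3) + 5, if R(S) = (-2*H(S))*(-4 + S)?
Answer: 5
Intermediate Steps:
H(E) = 0
R(S) = 0 (R(S) = (-2*0)*(-4 + S) = 0*(-4 + S) = 0)
-137*R(3) + 5 = -137*0 + 5 = 0 + 5 = 5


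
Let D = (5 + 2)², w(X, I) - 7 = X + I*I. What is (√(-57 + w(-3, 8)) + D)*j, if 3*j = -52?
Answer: -2548/3 - 52*√11/3 ≈ -906.82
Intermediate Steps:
j = -52/3 (j = (⅓)*(-52) = -52/3 ≈ -17.333)
w(X, I) = 7 + X + I² (w(X, I) = 7 + (X + I*I) = 7 + (X + I²) = 7 + X + I²)
D = 49 (D = 7² = 49)
(√(-57 + w(-3, 8)) + D)*j = (√(-57 + (7 - 3 + 8²)) + 49)*(-52/3) = (√(-57 + (7 - 3 + 64)) + 49)*(-52/3) = (√(-57 + 68) + 49)*(-52/3) = (√11 + 49)*(-52/3) = (49 + √11)*(-52/3) = -2548/3 - 52*√11/3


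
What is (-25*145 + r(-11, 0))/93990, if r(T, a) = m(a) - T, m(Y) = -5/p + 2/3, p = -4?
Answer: -8669/225576 ≈ -0.038431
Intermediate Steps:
m(Y) = 23/12 (m(Y) = -5/(-4) + 2/3 = -5*(-1/4) + 2*(1/3) = 5/4 + 2/3 = 23/12)
r(T, a) = 23/12 - T
(-25*145 + r(-11, 0))/93990 = (-25*145 + (23/12 - 1*(-11)))/93990 = (-3625 + (23/12 + 11))*(1/93990) = (-3625 + 155/12)*(1/93990) = -43345/12*1/93990 = -8669/225576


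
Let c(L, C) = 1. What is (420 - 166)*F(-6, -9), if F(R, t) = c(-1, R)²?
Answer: 254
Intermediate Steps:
F(R, t) = 1 (F(R, t) = 1² = 1)
(420 - 166)*F(-6, -9) = (420 - 166)*1 = 254*1 = 254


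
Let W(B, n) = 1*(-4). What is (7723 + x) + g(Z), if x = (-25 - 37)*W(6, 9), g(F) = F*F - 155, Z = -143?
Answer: 28265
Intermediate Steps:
W(B, n) = -4
g(F) = -155 + F² (g(F) = F² - 155 = -155 + F²)
x = 248 (x = (-25 - 37)*(-4) = -62*(-4) = 248)
(7723 + x) + g(Z) = (7723 + 248) + (-155 + (-143)²) = 7971 + (-155 + 20449) = 7971 + 20294 = 28265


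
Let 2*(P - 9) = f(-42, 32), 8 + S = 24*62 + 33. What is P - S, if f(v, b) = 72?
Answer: -1468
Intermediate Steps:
S = 1513 (S = -8 + (24*62 + 33) = -8 + (1488 + 33) = -8 + 1521 = 1513)
P = 45 (P = 9 + (½)*72 = 9 + 36 = 45)
P - S = 45 - 1*1513 = 45 - 1513 = -1468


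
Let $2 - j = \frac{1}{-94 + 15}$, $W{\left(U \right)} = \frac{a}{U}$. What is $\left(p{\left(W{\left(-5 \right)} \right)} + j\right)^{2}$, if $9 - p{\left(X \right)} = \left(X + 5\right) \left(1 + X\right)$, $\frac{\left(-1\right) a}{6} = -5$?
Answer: $\frac{225625}{6241} \approx 36.152$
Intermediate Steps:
$a = 30$ ($a = \left(-6\right) \left(-5\right) = 30$)
$W{\left(U \right)} = \frac{30}{U}$
$p{\left(X \right)} = 9 - \left(1 + X\right) \left(5 + X\right)$ ($p{\left(X \right)} = 9 - \left(X + 5\right) \left(1 + X\right) = 9 - \left(5 + X\right) \left(1 + X\right) = 9 - \left(1 + X\right) \left(5 + X\right)$)
$j = \frac{159}{79}$ ($j = 2 - \frac{1}{-94 + 15} = 2 - \frac{1}{-79} = 2 - - \frac{1}{79} = 2 + \frac{1}{79} = \frac{159}{79} \approx 2.0127$)
$\left(p{\left(W{\left(-5 \right)} \right)} + j\right)^{2} = \left(\left(4 - \left(\frac{30}{-5}\right)^{2} - 6 \frac{30}{-5}\right) + \frac{159}{79}\right)^{2} = \left(\left(4 - \left(30 \left(- \frac{1}{5}\right)\right)^{2} - 6 \cdot 30 \left(- \frac{1}{5}\right)\right) + \frac{159}{79}\right)^{2} = \left(\left(4 - \left(-6\right)^{2} - -36\right) + \frac{159}{79}\right)^{2} = \left(\left(4 - 36 + 36\right) + \frac{159}{79}\right)^{2} = \left(4 + \frac{159}{79}\right)^{2} = \left(\frac{475}{79}\right)^{2} = \frac{225625}{6241}$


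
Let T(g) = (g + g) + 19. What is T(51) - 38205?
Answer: -38084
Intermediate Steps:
T(g) = 19 + 2*g (T(g) = 2*g + 19 = 19 + 2*g)
T(51) - 38205 = (19 + 2*51) - 38205 = (19 + 102) - 38205 = 121 - 38205 = -38084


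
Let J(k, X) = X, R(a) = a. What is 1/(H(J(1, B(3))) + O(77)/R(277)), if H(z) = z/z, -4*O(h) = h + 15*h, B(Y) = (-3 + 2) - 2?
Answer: -277/31 ≈ -8.9355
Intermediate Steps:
B(Y) = -3 (B(Y) = -1 - 2 = -3)
O(h) = -4*h (O(h) = -(h + 15*h)/4 = -4*h)
H(z) = 1
1/(H(J(1, B(3))) + O(77)/R(277)) = 1/(1 - 4*77/277) = 1/(1 - 308*1/277) = 1/(1 - 308/277) = 1/(-31/277) = -277/31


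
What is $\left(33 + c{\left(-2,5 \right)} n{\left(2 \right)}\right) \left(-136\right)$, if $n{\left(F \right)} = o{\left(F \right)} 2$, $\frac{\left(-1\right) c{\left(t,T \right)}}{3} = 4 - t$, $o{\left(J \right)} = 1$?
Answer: $408$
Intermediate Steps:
$c{\left(t,T \right)} = -12 + 3 t$ ($c{\left(t,T \right)} = - 3 \left(4 - t\right) = -12 + 3 t$)
$n{\left(F \right)} = 2$ ($n{\left(F \right)} = 1 \cdot 2 = 2$)
$\left(33 + c{\left(-2,5 \right)} n{\left(2 \right)}\right) \left(-136\right) = \left(33 + \left(-12 + 3 \left(-2\right)\right) 2\right) \left(-136\right) = \left(33 + \left(-12 - 6\right) 2\right) \left(-136\right) = \left(33 - 36\right) \left(-136\right) = \left(-3\right) \left(-136\right) = 408$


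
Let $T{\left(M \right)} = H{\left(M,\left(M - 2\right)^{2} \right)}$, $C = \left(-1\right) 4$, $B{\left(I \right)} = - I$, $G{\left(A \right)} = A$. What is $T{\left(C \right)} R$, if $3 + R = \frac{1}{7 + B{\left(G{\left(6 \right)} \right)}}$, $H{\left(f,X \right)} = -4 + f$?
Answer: $16$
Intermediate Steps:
$C = -4$
$R = -2$ ($R = -3 + \frac{1}{7 - 6} = -3 + 1^{-1} = -3 + 1 = -2$)
$T{\left(M \right)} = -4 + M$
$T{\left(C \right)} R = \left(-4 - 4\right) \left(-2\right) = \left(-8\right) \left(-2\right) = 16$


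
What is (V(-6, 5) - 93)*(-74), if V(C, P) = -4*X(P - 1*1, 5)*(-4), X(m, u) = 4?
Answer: 2146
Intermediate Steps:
V(C, P) = 64 (V(C, P) = -4*4*(-4) = -16*(-4) = 64)
(V(-6, 5) - 93)*(-74) = (64 - 93)*(-74) = -29*(-74) = 2146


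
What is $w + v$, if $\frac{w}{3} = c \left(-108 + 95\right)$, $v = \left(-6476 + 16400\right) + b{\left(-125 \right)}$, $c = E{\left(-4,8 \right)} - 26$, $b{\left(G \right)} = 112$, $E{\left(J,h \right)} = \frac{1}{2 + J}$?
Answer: $\frac{22139}{2} \approx 11070.0$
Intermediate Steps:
$c = - \frac{53}{2}$ ($c = \frac{1}{2 - 4} - 26 = \frac{1}{-2} - 26 = - \frac{1}{2} - 26 = - \frac{53}{2} \approx -26.5$)
$v = 10036$ ($v = \left(-6476 + 16400\right) + 112 = 9924 + 112 = 10036$)
$w = \frac{2067}{2}$ ($w = 3 \left(- \frac{53 \left(-108 + 95\right)}{2}\right) = 3 \left(\left(- \frac{53}{2}\right) \left(-13\right)\right) = 3 \cdot \frac{689}{2} = \frac{2067}{2} \approx 1033.5$)
$w + v = \frac{2067}{2} + 10036 = \frac{22139}{2}$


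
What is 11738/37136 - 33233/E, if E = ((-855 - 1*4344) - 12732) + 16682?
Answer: 624400725/23191432 ≈ 26.924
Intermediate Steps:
E = -1249 (E = ((-855 - 4344) - 12732) + 16682 = (-5199 - 12732) + 16682 = -17931 + 16682 = -1249)
11738/37136 - 33233/E = 11738/37136 - 33233/(-1249) = 11738*(1/37136) - 33233*(-1/1249) = 5869/18568 + 33233/1249 = 624400725/23191432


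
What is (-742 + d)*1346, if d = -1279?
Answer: -2720266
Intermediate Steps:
(-742 + d)*1346 = (-742 - 1279)*1346 = -2021*1346 = -2720266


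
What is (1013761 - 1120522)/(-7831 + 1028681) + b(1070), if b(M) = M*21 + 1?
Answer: 22939413589/1020850 ≈ 22471.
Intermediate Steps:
b(M) = 1 + 21*M (b(M) = 21*M + 1 = 1 + 21*M)
(1013761 - 1120522)/(-7831 + 1028681) + b(1070) = (1013761 - 1120522)/(-7831 + 1028681) + (1 + 21*1070) = -106761/1020850 + (1 + 22470) = -106761*1/1020850 + 22471 = -106761/1020850 + 22471 = 22939413589/1020850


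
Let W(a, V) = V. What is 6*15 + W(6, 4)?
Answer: 94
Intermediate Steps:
6*15 + W(6, 4) = 6*15 + 4 = 90 + 4 = 94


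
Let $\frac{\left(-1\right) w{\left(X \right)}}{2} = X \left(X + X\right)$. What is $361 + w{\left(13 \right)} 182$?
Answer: $-122671$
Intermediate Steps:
$w{\left(X \right)} = - 4 X^{2}$ ($w{\left(X \right)} = - 2 X \left(X + X\right) = - 2 X 2 X = - 2 \cdot 2 X^{2} = - 4 X^{2}$)
$361 + w{\left(13 \right)} 182 = 361 + - 4 \cdot 13^{2} \cdot 182 = 361 + \left(-4\right) 169 \cdot 182 = 361 - 123032 = -122671$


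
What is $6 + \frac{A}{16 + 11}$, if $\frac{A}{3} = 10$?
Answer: $\frac{64}{9} \approx 7.1111$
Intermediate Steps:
$A = 30$ ($A = 3 \cdot 10 = 30$)
$6 + \frac{A}{16 + 11} = 6 + \frac{30}{16 + 11} = 6 + \frac{30}{27} = 6 + 30 \cdot \frac{1}{27} = 6 + \frac{10}{9} = \frac{64}{9}$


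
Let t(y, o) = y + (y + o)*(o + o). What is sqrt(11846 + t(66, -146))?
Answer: 2*sqrt(8818) ≈ 187.81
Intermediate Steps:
t(y, o) = y + 2*o*(o + y) (t(y, o) = y + (o + y)*(2*o) = y + 2*o*(o + y))
sqrt(11846 + t(66, -146)) = sqrt(11846 + (66 + 2*(-146)**2 + 2*(-146)*66)) = sqrt(11846 + (66 + 2*21316 - 19272)) = sqrt(11846 + (66 + 42632 - 19272)) = sqrt(11846 + 23426) = sqrt(35272) = 2*sqrt(8818)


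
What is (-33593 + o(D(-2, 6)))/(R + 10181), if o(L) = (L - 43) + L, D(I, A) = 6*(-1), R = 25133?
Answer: -16824/17657 ≈ -0.95282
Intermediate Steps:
D(I, A) = -6
o(L) = -43 + 2*L (o(L) = (-43 + L) + L = -43 + 2*L)
(-33593 + o(D(-2, 6)))/(R + 10181) = (-33593 + (-43 + 2*(-6)))/(25133 + 10181) = (-33593 + (-43 - 12))/35314 = (-33593 - 55)*(1/35314) = -33648*1/35314 = -16824/17657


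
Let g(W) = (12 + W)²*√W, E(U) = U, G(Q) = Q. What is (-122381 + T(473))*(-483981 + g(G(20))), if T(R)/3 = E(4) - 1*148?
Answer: 59439158553 - 251521024*√5 ≈ 5.8877e+10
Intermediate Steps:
g(W) = √W*(12 + W)²
T(R) = -432 (T(R) = 3*(4 - 1*148) = 3*(4 - 148) = 3*(-144) = -432)
(-122381 + T(473))*(-483981 + g(G(20))) = (-122381 - 432)*(-483981 + √20*(12 + 20)²) = -122813*(-483981 + (2*√5)*32²) = -122813*(-483981 + (2*√5)*1024) = -122813*(-483981 + 2048*√5) = 59439158553 - 251521024*√5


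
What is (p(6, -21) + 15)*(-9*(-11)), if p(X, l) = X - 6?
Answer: 1485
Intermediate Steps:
p(X, l) = -6 + X
(p(6, -21) + 15)*(-9*(-11)) = ((-6 + 6) + 15)*(-9*(-11)) = (0 + 15)*99 = 15*99 = 1485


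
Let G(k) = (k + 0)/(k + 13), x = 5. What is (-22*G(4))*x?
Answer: -440/17 ≈ -25.882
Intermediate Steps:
G(k) = k/(13 + k)
(-22*G(4))*x = -88/(13 + 4)*5 = -88/17*5 = -440/17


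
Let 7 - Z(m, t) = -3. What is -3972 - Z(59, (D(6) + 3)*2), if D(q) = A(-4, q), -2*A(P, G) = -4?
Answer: -3982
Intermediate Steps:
A(P, G) = 2 (A(P, G) = -½*(-4) = 2)
D(q) = 2
Z(m, t) = 10 (Z(m, t) = 7 - 1*(-3) = 7 + 3 = 10)
-3972 - Z(59, (D(6) + 3)*2) = -3972 - 1*10 = -3972 - 10 = -3982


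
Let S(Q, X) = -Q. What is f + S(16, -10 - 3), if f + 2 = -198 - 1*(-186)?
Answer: -30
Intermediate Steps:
f = -14 (f = -2 + (-198 - 1*(-186)) = -2 + (-198 + 186) = -2 - 12 = -14)
f + S(16, -10 - 3) = -14 - 1*16 = -14 - 16 = -30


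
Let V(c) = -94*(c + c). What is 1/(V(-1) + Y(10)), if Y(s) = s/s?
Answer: 1/189 ≈ 0.0052910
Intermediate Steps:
Y(s) = 1
V(c) = -188*c
1/(V(-1) + Y(10)) = 1/(-188*(-1) + 1) = 1/(188 + 1) = 1/189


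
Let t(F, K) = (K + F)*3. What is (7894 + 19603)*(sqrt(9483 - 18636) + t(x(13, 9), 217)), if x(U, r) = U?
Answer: 18972930 + 247473*I*sqrt(113) ≈ 1.8973e+7 + 2.6307e+6*I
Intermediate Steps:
t(F, K) = 3*F + 3*K (t(F, K) = (F + K)*3 = 3*F + 3*K)
(7894 + 19603)*(sqrt(9483 - 18636) + t(x(13, 9), 217)) = (7894 + 19603)*(sqrt(9483 - 18636) + (3*13 + 3*217)) = 27497*(sqrt(-9153) + (39 + 651)) = 27497*(9*I*sqrt(113) + 690) = 27497*(690 + 9*I*sqrt(113)) = 18972930 + 247473*I*sqrt(113)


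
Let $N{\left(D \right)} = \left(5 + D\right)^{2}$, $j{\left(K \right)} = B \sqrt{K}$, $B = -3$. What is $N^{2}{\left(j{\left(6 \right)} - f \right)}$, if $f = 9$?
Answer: $8356 + 3360 \sqrt{6} \approx 16586.0$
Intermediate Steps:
$j{\left(K \right)} = - 3 \sqrt{K}$
$N^{2}{\left(j{\left(6 \right)} - f \right)} = \left(\left(5 - \left(9 + 3 \sqrt{6}\right)\right)^{2}\right)^{2} = \left(\left(-4 - 3 \sqrt{6}\right)^{2}\right)^{2} = \left(-4 - 3 \sqrt{6}\right)^{4}$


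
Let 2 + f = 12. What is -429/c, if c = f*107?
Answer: -429/1070 ≈ -0.40093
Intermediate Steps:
f = 10 (f = -2 + 12 = 10)
c = 1070 (c = 10*107 = 1070)
-429/c = -429/1070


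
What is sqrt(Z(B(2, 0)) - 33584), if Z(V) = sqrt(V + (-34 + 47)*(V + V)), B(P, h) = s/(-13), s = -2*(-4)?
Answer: sqrt(-5675696 + 78*I*sqrt(78))/13 ≈ 0.011121 + 183.26*I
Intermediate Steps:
s = 8
B(P, h) = -8/13 (B(P, h) = 8/(-13) = 8*(-1/13) = -8/13)
Z(V) = 3*sqrt(3)*sqrt(V) (Z(V) = sqrt(V + 13*(2*V)) = sqrt(V + 26*V) = sqrt(27*V) = 3*sqrt(3)*sqrt(V))
sqrt(Z(B(2, 0)) - 33584) = sqrt(3*sqrt(3)*sqrt(-8/13) - 33584) = sqrt(3*sqrt(3)*(2*I*sqrt(26)/13) - 33584) = sqrt(6*I*sqrt(78)/13 - 33584) = sqrt(-33584 + 6*I*sqrt(78)/13)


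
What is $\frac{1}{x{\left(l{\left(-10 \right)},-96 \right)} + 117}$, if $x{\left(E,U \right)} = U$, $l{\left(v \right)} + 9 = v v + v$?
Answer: $\frac{1}{21} \approx 0.047619$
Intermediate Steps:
$l{\left(v \right)} = -9 + v + v^{2}$ ($l{\left(v \right)} = -9 + \left(v v + v\right) = -9 + \left(v^{2} + v\right) = -9 + \left(v + v^{2}\right) = -9 + v + v^{2}$)
$\frac{1}{x{\left(l{\left(-10 \right)},-96 \right)} + 117} = \frac{1}{-96 + 117} = \frac{1}{21}$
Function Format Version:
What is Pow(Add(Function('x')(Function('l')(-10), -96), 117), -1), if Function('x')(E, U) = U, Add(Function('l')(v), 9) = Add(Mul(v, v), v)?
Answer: Rational(1, 21) ≈ 0.047619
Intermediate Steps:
Function('l')(v) = Add(-9, v, Pow(v, 2)) (Function('l')(v) = Add(-9, Add(Mul(v, v), v)) = Add(-9, Add(Pow(v, 2), v)) = Add(-9, Add(v, Pow(v, 2))) = Add(-9, v, Pow(v, 2)))
Pow(Add(Function('x')(Function('l')(-10), -96), 117), -1) = Pow(Add(-96, 117), -1) = Pow(21, -1) = Rational(1, 21)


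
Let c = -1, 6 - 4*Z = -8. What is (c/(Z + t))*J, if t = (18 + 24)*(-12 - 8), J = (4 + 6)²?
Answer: 200/1673 ≈ 0.11955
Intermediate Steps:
Z = 7/2 (Z = 3/2 - ¼*(-8) = 3/2 + 2 = 7/2 ≈ 3.5000)
J = 100 (J = 10² = 100)
t = -840 (t = 42*(-20) = -840)
(c/(Z + t))*J = (-1/(7/2 - 840))*100 = (-1/(-1673/2))*100 = -2/1673*(-1)*100 = (2/1673)*100 = 200/1673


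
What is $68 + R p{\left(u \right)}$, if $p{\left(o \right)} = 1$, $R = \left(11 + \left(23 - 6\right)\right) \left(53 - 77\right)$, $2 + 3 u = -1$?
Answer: $-604$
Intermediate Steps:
$u = -1$ ($u = - \frac{2}{3} + \frac{1}{3} \left(-1\right) = - \frac{2}{3} - \frac{1}{3} = -1$)
$R = -672$ ($R = \left(11 + \left(23 - 6\right)\right) \left(-24\right) = \left(11 + 17\right) \left(-24\right) = 28 \left(-24\right) = -672$)
$68 + R p{\left(u \right)} = 68 - 672 = -604$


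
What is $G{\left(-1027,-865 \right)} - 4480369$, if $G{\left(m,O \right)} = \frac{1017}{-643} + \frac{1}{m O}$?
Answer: $- \frac{2559242627982177}{571212265} \approx -4.4804 \cdot 10^{6}$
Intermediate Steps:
$G{\left(m,O \right)} = - \frac{1017}{643} + \frac{1}{O m}$ ($G{\left(m,O \right)} = 1017 \left(- \frac{1}{643}\right) + \frac{1}{O m} = - \frac{1017}{643} + \frac{1}{O m}$)
$G{\left(-1027,-865 \right)} - 4480369 = \left(- \frac{1017}{643} + \frac{1}{\left(-865\right) \left(-1027\right)}\right) - 4480369 = \left(- \frac{1017}{643} - - \frac{1}{888355}\right) - 4480369 = \left(- \frac{1017}{643} + \frac{1}{888355}\right) - 4480369 = - \frac{903456392}{571212265} - 4480369 = - \frac{2559242627982177}{571212265}$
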